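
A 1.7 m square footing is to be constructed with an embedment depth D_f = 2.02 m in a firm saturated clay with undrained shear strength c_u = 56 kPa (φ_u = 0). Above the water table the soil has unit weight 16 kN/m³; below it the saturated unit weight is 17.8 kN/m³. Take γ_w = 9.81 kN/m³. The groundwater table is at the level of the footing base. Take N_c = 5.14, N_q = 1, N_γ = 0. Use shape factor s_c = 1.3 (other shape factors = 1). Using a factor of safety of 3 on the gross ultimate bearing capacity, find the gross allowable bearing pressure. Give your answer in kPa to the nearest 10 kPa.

Effective surcharge at the founding depth q = γ·D_f = 16 × 2.02 = 32.32 kPa.
q_ult = c·N_c·s_c + q·N_q
     = 56 × 5.14 × 1.3 + 32.32 × 1
     = 374.19 + 32.32 = 406.51 kPa.
q_all = 406.51 / 3 = 135.5 kPa.

q_all ≈ 140 kPa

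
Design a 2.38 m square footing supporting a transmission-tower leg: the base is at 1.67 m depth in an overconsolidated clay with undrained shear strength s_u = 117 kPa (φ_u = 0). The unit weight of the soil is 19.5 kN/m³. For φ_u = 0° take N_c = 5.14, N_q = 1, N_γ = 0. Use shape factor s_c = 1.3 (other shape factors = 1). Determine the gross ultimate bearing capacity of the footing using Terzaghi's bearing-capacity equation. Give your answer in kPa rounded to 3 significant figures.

Effective surcharge at the founding depth q = γ·D_f = 19.5 × 1.67 = 32.565 kPa.
q_ult = c·N_c·s_c + q·N_q
     = 117 × 5.14 × 1.3 + 32.565 × 1
     = 781.79 + 32.565 = 814.36 kPa.

q_ult ≈ 814 kPa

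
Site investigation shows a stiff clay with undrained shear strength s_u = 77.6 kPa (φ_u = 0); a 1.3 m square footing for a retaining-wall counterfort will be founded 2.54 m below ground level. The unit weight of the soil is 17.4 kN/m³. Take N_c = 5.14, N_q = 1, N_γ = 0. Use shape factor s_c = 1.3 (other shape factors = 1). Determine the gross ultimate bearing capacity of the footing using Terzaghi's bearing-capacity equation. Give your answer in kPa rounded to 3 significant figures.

Effective surcharge at the founding depth q = γ·D_f = 17.4 × 2.54 = 44.196 kPa.
q_ult = c·N_c·s_c + q·N_q
     = 77.6 × 5.14 × 1.3 + 44.196 × 1
     = 518.52 + 44.196 = 562.72 kPa.

q_ult ≈ 563 kPa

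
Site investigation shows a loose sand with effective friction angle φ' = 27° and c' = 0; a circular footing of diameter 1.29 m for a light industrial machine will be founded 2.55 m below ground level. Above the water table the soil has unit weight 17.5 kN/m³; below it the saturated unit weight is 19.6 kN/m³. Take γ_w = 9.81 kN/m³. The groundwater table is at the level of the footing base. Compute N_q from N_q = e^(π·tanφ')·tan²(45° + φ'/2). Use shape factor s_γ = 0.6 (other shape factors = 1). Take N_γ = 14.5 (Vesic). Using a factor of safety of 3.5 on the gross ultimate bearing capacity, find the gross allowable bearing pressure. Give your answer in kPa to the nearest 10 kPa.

N_q = e^(π·tan27°)·tan²(58.5°) = 13.2.
Effective surcharge at the founding depth q = γ·D_f = 17.5 × 2.55 = 44.625 kPa.
The water table coincides with the base, so in the self-weight term γ → γ' = 9.79 kN/m³.
q_ult = q·N_q + 0.5·γ·B·N_γ·s_γ
     = 44.625 × 13.199 + 0.5 × 9.79 × 1.29 × 14.5 × 0.6
     = 589.01 + 54.937 = 643.95 kPa.
q_all = 643.95 / 3.5 = 183.99 kPa.

q_all ≈ 180 kPa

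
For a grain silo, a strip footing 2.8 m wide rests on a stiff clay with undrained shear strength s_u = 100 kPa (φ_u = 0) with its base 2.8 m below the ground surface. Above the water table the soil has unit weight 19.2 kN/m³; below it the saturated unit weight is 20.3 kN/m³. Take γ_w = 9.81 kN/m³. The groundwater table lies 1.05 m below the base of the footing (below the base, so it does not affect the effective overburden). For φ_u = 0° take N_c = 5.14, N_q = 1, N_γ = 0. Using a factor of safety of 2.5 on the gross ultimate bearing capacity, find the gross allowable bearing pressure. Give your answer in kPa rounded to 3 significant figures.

q_all ≈ 227 kPa

Overburden at base level: q = 19.2 × 2.8 = 53.76 kPa.
Cohesion term c·N_c = 100 × 5.14 = 514 kPa; surcharge term q·N_q = 53.76 × 1 = 53.76 kPa.
q_ult = 514 + 53.76 = 567.76 kPa.
q_all = 567.76 / 2.5 = 227.1 kPa.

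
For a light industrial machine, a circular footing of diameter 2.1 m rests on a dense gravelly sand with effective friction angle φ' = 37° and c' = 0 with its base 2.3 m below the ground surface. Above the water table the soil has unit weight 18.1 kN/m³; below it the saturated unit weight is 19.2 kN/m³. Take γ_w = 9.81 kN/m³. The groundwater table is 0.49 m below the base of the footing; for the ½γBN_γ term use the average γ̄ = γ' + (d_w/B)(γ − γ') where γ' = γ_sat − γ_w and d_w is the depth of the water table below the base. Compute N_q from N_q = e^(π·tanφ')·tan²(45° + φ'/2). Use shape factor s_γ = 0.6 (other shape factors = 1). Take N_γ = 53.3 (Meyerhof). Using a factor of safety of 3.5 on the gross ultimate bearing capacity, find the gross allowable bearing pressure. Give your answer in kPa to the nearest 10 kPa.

q_all ≈ 620 kPa

N_q = e^(π·tan37°)·tan²(63.5°) = 42.92.
q = γ·D_f = 18.1 × 2.3 = 41.63 kPa.
γ' = 9.39 kN/m³; averaging over the depth B below the base, γ̄ = γ' + (d_w/B)(γ − γ') = 11.422 kN/m³.
q·N_q = 41.63 × 42.92 = 1786.8 kPa
0.5·γ·B·N_γ·s_γ = 0.5 × 11.422 × 2.1 × 53.3 × 0.6 = 383.55 kPa
q_ult = 1786.8 + 383.55 = 2170.3 kPa.
q_all = 2170.3 / 3.5 = 620.09 kPa.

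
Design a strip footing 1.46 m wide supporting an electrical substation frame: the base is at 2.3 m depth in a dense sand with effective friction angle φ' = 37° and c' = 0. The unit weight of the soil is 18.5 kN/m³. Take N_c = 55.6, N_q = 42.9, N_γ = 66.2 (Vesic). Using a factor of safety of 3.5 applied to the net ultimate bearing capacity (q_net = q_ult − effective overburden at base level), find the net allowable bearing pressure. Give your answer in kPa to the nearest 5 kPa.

q_all(net) ≈ 765 kPa

Overburden at base level: q = 18.5 × 2.3 = 42.55 kPa.
Surcharge term q·N_q = 42.55 × 42.9 = 1825.4 kPa; self-weight term 0.5·γ·B·N_γ = 0.5 × 18.5 × 1.46 × 66.2 = 894.03 kPa.
q_ult = 1825.4 + 894.03 = 2719.4 kPa.
Net ultimate: q_net = 2719.4 − 42.55 = 2676.9 kPa.
q_all(net) = 2676.9 / 3.5 = 764.82 kPa.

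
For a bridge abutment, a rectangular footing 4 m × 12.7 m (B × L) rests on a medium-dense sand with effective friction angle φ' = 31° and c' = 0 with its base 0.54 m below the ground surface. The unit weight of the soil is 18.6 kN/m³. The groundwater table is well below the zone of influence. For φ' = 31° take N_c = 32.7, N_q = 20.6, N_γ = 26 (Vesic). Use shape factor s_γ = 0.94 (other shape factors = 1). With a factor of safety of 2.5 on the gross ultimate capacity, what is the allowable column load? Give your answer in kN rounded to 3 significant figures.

q = γ·D_f = 18.6 × 0.54 = 10.044 kPa.
q·N_q = 10.044 × 20.6 = 206.91 kPa
0.5·γ·B·N_γ·s_γ = 0.5 × 18.6 × 4 × 26 × 0.94 = 909.17 kPa
q_ult = 206.91 + 909.17 = 1116.1 kPa.
Gross allowable pressure q_all = 1116.1 / 2.5 = 446.43 kPa.
Footing area = 50.8 m², so allowable column load = 446.43 × 50.8 = 22679 kN.

P_all ≈ 22700 kN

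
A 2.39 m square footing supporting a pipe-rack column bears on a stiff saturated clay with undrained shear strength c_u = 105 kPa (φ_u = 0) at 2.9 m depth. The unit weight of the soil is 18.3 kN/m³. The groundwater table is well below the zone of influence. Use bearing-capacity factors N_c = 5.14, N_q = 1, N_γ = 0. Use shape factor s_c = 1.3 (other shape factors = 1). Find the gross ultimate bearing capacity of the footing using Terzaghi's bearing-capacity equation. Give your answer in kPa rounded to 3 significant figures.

q_ult ≈ 755 kPa

q = γ·D_f = 18.3 × 2.9 = 53.07 kPa.
c·N_c·s_c = 105 × 5.14 × 1.3 = 701.61 kPa
q·N_q = 53.07 × 1 = 53.07 kPa
q_ult = 701.61 + 53.07 = 754.68 kPa.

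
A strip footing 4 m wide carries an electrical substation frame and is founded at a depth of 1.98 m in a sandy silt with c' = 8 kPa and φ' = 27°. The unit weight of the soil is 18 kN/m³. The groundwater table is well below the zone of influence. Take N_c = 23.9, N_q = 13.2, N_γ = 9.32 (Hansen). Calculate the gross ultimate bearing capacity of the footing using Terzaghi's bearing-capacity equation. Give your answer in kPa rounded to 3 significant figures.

q_ult ≈ 997 kPa

Effective surcharge at the founding depth q = γ·D_f = 18 × 1.98 = 35.64 kPa.
q_ult = c·N_c + q·N_q + 0.5·γ·B·N_γ
     = 8 × 23.9 + 35.64 × 13.2 + 0.5 × 18 × 4 × 9.32
     = 191.2 + 470.45 + 335.52 = 997.17 kPa.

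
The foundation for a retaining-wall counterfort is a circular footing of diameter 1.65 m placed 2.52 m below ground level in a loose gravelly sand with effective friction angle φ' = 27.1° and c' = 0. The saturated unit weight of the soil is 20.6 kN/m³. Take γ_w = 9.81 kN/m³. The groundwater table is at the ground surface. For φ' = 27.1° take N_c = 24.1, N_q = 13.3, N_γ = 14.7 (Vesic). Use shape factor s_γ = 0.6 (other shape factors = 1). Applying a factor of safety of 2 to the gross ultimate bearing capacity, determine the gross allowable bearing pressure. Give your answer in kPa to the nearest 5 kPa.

q_all ≈ 220 kPa

Water table at ground surface, so effective unit weight γ' = 20.6 − 9.81 = 10.79 kN/m³ is used throughout; overburden q = 10.79 × 2.52 = 27.191 kPa; the same γ' applies in the ½γBN_γ term.
Surcharge term q·N_q = 27.191 × 13.3 = 361.64 kPa; self-weight term 0.5·γ·B·N_γ·s_γ = 0.5 × 10.79 × 1.65 × 14.7 × 0.6 = 78.513 kPa.
q_ult = 361.64 + 78.513 = 440.15 kPa.
q_all = q_ult / FS = 440.15 / 2 = 220.08 kPa.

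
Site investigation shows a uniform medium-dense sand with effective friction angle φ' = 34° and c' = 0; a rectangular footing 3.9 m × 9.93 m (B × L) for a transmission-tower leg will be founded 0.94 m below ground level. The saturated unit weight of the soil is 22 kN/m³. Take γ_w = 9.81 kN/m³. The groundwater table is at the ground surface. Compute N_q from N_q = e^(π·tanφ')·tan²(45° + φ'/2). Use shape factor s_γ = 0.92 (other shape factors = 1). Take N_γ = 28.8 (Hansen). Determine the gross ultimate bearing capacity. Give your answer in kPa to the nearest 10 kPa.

q_ult ≈ 970 kPa

tan34° = 0.6745, so N_q = e^(π×0.6745)·tan²(62°) = 8.323 × 3.537 = 29.44.
γ' = 22 − 9.81 = 12.19 kN/m³ (submerged throughout). q = 12.19 × 0.94 = 11.459 kPa; the same γ' applies in the ½γBN_γ term.
q·N_q = 11.459 × 29.44 = 337.34 kPa
0.5·γ·B·N_γ·s_γ = 0.5 × 12.19 × 3.9 × 28.8 × 0.92 = 629.82 kPa
q_ult = 337.34 + 629.82 = 967.16 kPa.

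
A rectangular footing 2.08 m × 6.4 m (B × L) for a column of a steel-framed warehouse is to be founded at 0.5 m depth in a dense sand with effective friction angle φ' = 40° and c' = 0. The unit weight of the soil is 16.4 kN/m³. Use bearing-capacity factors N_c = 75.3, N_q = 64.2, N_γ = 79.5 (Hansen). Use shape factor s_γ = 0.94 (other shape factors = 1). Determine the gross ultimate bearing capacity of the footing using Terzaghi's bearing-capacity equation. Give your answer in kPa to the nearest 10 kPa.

q_ult ≈ 1800 kPa

Overburden at base level: q = 16.4 × 0.5 = 8.2 kPa.
Surcharge term q·N_q = 8.2 × 64.2 = 526.44 kPa; self-weight term 0.5·γ·B·N_γ·s_γ = 0.5 × 16.4 × 2.08 × 79.5 × 0.94 = 1274.6 kPa.
q_ult = 526.44 + 1274.6 = 1801 kPa.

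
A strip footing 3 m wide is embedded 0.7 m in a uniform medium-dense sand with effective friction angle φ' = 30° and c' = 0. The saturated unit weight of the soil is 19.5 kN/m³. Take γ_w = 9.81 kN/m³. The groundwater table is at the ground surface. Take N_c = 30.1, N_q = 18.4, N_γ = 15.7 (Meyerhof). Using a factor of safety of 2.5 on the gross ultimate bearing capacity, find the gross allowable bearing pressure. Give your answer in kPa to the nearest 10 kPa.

q_all ≈ 140 kPa

With the water table at the surface the whole profile is submerged: γ' = 19.5 − 9.81 = 9.69 kN/m³, so q = γ'·D_f = 6.783 kPa; the same γ' applies in the ½γBN_γ term.
q_ult = q·N_q + 0.5·γ·B·N_γ
     = 6.783 × 18.4 + 0.5 × 9.69 × 3 × 15.7
     = 124.81 + 228.2 = 353.01 kPa.
q_all = 353.01 / 2.5 = 141.2 kPa.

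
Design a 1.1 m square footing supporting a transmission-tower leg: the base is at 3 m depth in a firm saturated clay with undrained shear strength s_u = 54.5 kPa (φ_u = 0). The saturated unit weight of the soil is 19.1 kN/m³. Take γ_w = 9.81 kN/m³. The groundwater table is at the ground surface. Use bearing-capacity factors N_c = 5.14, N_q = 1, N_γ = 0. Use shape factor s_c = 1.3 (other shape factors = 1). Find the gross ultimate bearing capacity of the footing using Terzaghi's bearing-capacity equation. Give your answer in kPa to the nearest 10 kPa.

q_ult ≈ 390 kPa

Water table at ground surface, so effective unit weight γ' = 19.1 − 9.81 = 9.29 kN/m³ is used throughout; overburden q = 9.29 × 3 = 27.87 kPa.
Cohesion term c·N_c·s_c = 54.5 × 5.14 × 1.3 = 364.17 kPa; surcharge term q·N_q = 27.87 × 1 = 27.87 kPa.
q_ult = 364.17 + 27.87 = 392.04 kPa.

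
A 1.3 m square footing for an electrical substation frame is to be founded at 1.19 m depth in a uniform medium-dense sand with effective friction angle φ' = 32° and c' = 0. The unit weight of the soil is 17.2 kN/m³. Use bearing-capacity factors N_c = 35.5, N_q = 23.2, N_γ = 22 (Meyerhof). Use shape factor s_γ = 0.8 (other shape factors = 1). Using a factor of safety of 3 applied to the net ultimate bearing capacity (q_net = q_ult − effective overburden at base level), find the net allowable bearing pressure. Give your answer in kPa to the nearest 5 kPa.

Effective surcharge at the founding depth q = γ·D_f = 17.2 × 1.19 = 20.468 kPa.
q_ult = q·N_q + 0.5·γ·B·N_γ·s_γ
     = 20.468 × 23.2 + 0.5 × 17.2 × 1.3 × 22 × 0.8
     = 474.86 + 196.77 = 671.63 kPa.
Net ultimate: q_net = 671.63 − 20.468 = 651.16 kPa.
q_all(net) = 651.16 / 3 = 217.05 kPa.

q_all(net) ≈ 215 kPa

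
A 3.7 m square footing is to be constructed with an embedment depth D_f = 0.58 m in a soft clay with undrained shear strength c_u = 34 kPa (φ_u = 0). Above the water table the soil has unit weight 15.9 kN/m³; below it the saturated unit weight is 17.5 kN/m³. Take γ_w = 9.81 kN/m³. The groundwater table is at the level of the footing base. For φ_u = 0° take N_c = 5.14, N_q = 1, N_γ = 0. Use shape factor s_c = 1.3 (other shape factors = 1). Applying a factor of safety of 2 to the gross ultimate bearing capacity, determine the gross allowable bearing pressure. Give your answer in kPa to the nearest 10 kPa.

q_all ≈ 120 kPa

q = γ·D_f = 15.9 × 0.58 = 9.222 kPa.
c·N_c·s_c = 34 × 5.14 × 1.3 = 227.19 kPa
q·N_q = 9.222 × 1 = 9.222 kPa
q_ult = 227.19 + 9.222 = 236.41 kPa.
q_all = q_ult / FS = 236.41 / 2 = 118.2 kPa.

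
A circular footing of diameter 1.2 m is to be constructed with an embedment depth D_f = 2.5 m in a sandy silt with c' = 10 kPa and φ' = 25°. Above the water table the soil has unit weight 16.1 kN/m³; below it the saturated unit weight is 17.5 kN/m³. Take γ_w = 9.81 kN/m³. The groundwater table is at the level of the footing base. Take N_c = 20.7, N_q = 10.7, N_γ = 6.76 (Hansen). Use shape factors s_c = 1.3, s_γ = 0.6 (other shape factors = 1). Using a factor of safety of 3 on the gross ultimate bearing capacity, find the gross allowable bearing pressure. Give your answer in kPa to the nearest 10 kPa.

q_all ≈ 240 kPa

Overburden at base level: q = 16.1 × 2.5 = 40.25 kPa.
Below the base the soil is submerged, so the ½γBN_γ term uses γ' = 17.5 − 9.81 = 7.69 kN/m³.
Cohesion term c·N_c·s_c = 10 × 20.7 × 1.3 = 269.1 kPa; surcharge term q·N_q = 40.25 × 10.7 = 430.67 kPa; self-weight term 0.5·γ·B·N_γ·s_γ = 0.5 × 7.69 × 1.2 × 6.76 × 0.6 = 18.714 kPa.
q_ult = 269.1 + 430.67 + 18.714 = 718.49 kPa.
q_all = 718.49 / 3 = 239.5 kPa.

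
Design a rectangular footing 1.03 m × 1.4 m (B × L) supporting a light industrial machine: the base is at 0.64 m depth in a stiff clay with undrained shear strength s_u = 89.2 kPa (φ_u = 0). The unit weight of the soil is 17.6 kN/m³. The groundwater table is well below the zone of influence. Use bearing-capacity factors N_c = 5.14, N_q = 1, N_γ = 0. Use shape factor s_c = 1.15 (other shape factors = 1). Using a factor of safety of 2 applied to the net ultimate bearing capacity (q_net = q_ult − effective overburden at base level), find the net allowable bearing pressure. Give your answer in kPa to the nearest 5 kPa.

Overburden at base level: q = 17.6 × 0.64 = 11.264 kPa.
Cohesion term c·N_c·s_c = 89.2 × 5.14 × 1.15 = 527.26 kPa; surcharge term q·N_q = 11.264 × 1 = 11.264 kPa.
q_ult = 527.26 + 11.264 = 538.53 kPa.
Net ultimate: q_net = 538.53 − 11.264 = 527.26 kPa.
q_all(net) = 527.26 / 2 = 263.63 kPa.

q_all(net) ≈ 265 kPa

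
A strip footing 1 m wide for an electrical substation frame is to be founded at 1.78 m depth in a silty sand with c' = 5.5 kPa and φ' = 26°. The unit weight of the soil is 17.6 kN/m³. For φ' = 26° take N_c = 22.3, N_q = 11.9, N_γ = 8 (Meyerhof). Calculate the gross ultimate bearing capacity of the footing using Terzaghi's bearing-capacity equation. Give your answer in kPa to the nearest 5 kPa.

q = γ·D_f = 17.6 × 1.78 = 31.328 kPa.
c·N_c = 5.5 × 22.3 = 122.65 kPa
q·N_q = 31.328 × 11.9 = 372.8 kPa
0.5·γ·B·N_γ = 0.5 × 17.6 × 1 × 8 = 70.4 kPa
q_ult = 122.65 + 372.8 + 70.4 = 565.85 kPa.

q_ult ≈ 565 kPa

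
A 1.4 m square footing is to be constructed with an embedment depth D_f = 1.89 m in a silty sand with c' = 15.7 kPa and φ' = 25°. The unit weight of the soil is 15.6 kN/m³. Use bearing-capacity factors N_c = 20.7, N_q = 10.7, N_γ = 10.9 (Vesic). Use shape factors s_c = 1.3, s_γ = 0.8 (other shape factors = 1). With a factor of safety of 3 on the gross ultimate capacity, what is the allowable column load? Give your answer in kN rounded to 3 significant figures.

Effective surcharge at the founding depth q = γ·D_f = 15.6 × 1.89 = 29.484 kPa.
q_ult = c·N_c·s_c + q·N_q + 0.5·γ·B·N_γ·s_γ
     = 15.7 × 20.7 × 1.3 + 29.484 × 10.7 + 0.5 × 15.6 × 1.4 × 10.9 × 0.8
     = 422.49 + 315.48 + 95.222 = 833.19 kPa.
Gross allowable pressure q_all = 833.19 / 3 = 277.73 kPa.
Footing area = 1.96 m², so allowable column load = 277.73 × 1.96 = 544.35 kN.

P_all ≈ 544 kN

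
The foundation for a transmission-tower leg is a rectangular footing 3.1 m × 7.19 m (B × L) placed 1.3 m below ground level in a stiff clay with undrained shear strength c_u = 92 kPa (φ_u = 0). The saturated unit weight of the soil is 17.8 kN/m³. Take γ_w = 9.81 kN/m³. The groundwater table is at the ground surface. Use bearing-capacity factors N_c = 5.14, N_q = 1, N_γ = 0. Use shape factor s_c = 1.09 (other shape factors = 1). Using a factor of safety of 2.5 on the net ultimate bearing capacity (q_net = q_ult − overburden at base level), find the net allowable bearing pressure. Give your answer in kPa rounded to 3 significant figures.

γ' = 17.8 − 9.81 = 7.99 kN/m³ (submerged throughout). q = 7.99 × 1.3 = 10.387 kPa.
c·N_c·s_c = 92 × 5.14 × 1.09 = 515.44 kPa
q·N_q = 10.387 × 1 = 10.387 kPa
q_ult = 515.44 + 10.387 = 525.83 kPa.
q_net = 525.83 − 10.387 = 515.44 kPa.
q_all(net) = 515.44 / 2.5 = 206.18 kPa.

q_all(net) ≈ 206 kPa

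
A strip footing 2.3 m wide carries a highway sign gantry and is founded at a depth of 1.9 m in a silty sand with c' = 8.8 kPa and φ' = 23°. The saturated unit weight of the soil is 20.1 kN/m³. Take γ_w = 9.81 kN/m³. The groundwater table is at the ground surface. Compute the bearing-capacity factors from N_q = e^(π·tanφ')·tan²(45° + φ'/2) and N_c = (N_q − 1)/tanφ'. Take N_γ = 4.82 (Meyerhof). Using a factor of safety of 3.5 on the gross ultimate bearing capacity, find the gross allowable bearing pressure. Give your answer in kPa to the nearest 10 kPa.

N_q = e^(π·tan23°)·tan²(56.5°) = 8.66; N_c = (N_q − 1)/tanφ' = 18.05.
Water table at ground surface, so effective unit weight γ' = 20.1 − 9.81 = 10.29 kN/m³ is used throughout; overburden q = 10.29 × 1.9 = 19.551 kPa; the same γ' applies in the ½γBN_γ term.
Cohesion term c·N_c = 8.8 × 18.049 = 158.83 kPa; surcharge term q·N_q = 19.551 × 8.6612 = 169.33 kPa; self-weight term 0.5·γ·B·N_γ = 0.5 × 10.29 × 2.3 × 4.82 = 57.037 kPa.
q_ult = 158.83 + 169.33 + 57.037 = 385.2 kPa.
q_all = 385.2 / 3.5 = 110.06 kPa.

q_all ≈ 110 kPa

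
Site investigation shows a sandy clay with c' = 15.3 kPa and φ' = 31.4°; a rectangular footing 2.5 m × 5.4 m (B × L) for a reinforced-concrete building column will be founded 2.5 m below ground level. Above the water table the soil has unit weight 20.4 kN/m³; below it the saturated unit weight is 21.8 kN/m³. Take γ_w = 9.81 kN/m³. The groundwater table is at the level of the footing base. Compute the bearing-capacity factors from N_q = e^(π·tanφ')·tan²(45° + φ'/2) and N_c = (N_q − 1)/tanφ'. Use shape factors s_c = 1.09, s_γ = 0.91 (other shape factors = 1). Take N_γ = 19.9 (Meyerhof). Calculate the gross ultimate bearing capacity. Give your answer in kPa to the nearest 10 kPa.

tan31.4° = 0.6104, so N_q = e^(π×0.6104)·tan²(60.7°) = 6.805 × 3.175 = 21.61.
N_c = (21.61 − 1)/tan31.4° = 33.76.
Effective surcharge at the founding depth q = γ·D_f = 20.4 × 2.5 = 51 kPa.
The water table coincides with the base, so in the self-weight term γ → γ' = 11.99 kN/m³.
q_ult = c·N_c·s_c + q·N_q + 0.5·γ·B·N_γ·s_γ
     = 15.3 × 33.762 × 1.09 + 51 × 21.608 + 0.5 × 11.99 × 2.5 × 19.9 × 0.91
     = 563.05 + 1102 + 271.41 = 1936.5 kPa.

q_ult ≈ 1940 kPa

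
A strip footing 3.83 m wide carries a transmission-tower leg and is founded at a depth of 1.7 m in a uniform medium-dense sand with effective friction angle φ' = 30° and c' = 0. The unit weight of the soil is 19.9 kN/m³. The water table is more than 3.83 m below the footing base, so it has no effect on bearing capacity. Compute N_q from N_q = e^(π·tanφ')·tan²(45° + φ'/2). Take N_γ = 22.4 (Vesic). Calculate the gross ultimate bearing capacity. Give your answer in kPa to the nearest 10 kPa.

tan30° = 0.5774, so N_q = e^(π×0.5774)·tan²(60°) = 6.134 × 3.0 = 18.4.
q = γ·D_f = 19.9 × 1.7 = 33.83 kPa.
q·N_q = 33.83 × 18.401 = 622.51 kPa
0.5·γ·B·N_γ = 0.5 × 19.9 × 3.83 × 22.4 = 853.63 kPa
q_ult = 622.51 + 853.63 = 1476.1 kPa.

q_ult ≈ 1480 kPa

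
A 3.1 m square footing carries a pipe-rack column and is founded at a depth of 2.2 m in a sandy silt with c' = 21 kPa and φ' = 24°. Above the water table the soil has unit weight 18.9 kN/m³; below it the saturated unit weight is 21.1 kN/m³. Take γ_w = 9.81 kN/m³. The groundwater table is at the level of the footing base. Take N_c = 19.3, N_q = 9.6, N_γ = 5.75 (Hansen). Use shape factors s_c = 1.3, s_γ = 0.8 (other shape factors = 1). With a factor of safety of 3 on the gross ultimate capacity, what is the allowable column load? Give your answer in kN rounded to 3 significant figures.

P_all ≈ 3220 kN

q = γ·D_f = 18.9 × 2.2 = 41.58 kPa.
For the ½γBN_γ term take γ' = 21.1 − 9.81 = 11.29 kN/m³ (soil below base is submerged).
c·N_c·s_c = 21 × 19.3 × 1.3 = 526.89 kPa
q·N_q = 41.58 × 9.6 = 399.17 kPa
0.5·γ·B·N_γ·s_γ = 0.5 × 11.29 × 3.1 × 5.75 × 0.8 = 80.498 kPa
q_ult = 526.89 + 399.17 + 80.498 = 1006.6 kPa.
Gross allowable pressure q_all = 1006.6 / 3 = 335.52 kPa.
Footing area = 9.61 m², so allowable column load = 335.52 × 9.61 = 3224.3 kN.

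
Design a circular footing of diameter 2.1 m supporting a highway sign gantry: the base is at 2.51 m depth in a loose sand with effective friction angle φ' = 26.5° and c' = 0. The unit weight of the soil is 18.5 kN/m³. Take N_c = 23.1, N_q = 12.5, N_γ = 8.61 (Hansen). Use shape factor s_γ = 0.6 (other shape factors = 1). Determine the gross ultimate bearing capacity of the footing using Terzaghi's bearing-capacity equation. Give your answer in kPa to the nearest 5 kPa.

Effective surcharge at the founding depth q = γ·D_f = 18.5 × 2.51 = 46.435 kPa.
q_ult = q·N_q + 0.5·γ·B·N_γ·s_γ
     = 46.435 × 12.5 + 0.5 × 18.5 × 2.1 × 8.61 × 0.6
     = 580.44 + 100.35 = 680.79 kPa.

q_ult ≈ 680 kPa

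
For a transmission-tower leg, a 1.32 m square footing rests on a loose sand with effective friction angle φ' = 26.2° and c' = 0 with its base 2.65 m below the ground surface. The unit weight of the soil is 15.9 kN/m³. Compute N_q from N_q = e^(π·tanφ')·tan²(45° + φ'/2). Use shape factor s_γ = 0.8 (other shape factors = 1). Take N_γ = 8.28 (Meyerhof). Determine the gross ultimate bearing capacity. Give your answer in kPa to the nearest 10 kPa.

tan26.2° = 0.4921, so N_q = e^(π×0.4921)·tan²(58.1°) = 4.692 × 2.581 = 12.11.
Overburden at base level: q = 15.9 × 2.65 = 42.135 kPa.
Surcharge term q·N_q = 42.135 × 12.11 = 510.27 kPa; self-weight term 0.5·γ·B·N_γ·s_γ = 0.5 × 15.9 × 1.32 × 8.28 × 0.8 = 69.512 kPa.
q_ult = 510.27 + 69.512 = 579.78 kPa.

q_ult ≈ 580 kPa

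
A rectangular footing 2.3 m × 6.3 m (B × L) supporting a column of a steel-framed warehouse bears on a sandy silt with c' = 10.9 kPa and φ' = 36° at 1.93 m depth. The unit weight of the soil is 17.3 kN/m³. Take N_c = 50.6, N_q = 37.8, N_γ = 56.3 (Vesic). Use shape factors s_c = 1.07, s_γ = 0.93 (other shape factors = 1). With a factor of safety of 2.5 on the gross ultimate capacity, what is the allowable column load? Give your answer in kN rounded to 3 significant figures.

P_all ≈ 16800 kN

Overburden at base level: q = 17.3 × 1.93 = 33.389 kPa.
Cohesion term c·N_c·s_c = 10.9 × 50.6 × 1.07 = 590.15 kPa; surcharge term q·N_q = 33.389 × 37.8 = 1262.1 kPa; self-weight term 0.5·γ·B·N_γ·s_γ = 0.5 × 17.3 × 2.3 × 56.3 × 0.93 = 1041.7 kPa.
q_ult = 590.15 + 1262.1 + 1041.7 = 2893.9 kPa.
Gross allowable pressure q_all = 2893.9 / 2.5 = 1157.6 kPa.
Footing area = 14.49 m², so allowable column load = 1157.6 × 14.49 = 16773 kN.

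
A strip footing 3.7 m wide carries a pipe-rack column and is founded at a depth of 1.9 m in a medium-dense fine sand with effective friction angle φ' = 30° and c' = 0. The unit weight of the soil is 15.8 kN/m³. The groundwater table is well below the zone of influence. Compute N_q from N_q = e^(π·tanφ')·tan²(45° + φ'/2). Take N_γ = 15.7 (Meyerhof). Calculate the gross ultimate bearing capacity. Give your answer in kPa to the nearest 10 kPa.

tan30° = 0.5774, so N_q = e^(π×0.5774)·tan²(60°) = 6.134 × 3.0 = 18.4.
q = γ·D_f = 15.8 × 1.9 = 30.02 kPa.
q·N_q = 30.02 × 18.401 = 552.4 kPa
0.5·γ·B·N_γ = 0.5 × 15.8 × 3.7 × 15.7 = 458.91 kPa
q_ult = 552.4 + 458.91 = 1011.3 kPa.

q_ult ≈ 1010 kPa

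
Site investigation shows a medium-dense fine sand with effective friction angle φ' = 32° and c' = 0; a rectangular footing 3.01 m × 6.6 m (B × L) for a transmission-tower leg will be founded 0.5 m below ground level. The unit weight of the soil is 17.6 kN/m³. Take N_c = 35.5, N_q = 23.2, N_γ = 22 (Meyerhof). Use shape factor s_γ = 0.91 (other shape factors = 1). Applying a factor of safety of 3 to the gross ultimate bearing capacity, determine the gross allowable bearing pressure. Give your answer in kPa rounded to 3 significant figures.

q = γ·D_f = 17.6 × 0.5 = 8.8 kPa.
q·N_q = 8.8 × 23.2 = 204.16 kPa
0.5·γ·B·N_γ·s_γ = 0.5 × 17.6 × 3.01 × 22 × 0.91 = 530.29 kPa
q_ult = 204.16 + 530.29 = 734.45 kPa.
q_all = q_ult / FS = 734.45 / 3 = 244.82 kPa.

q_all ≈ 245 kPa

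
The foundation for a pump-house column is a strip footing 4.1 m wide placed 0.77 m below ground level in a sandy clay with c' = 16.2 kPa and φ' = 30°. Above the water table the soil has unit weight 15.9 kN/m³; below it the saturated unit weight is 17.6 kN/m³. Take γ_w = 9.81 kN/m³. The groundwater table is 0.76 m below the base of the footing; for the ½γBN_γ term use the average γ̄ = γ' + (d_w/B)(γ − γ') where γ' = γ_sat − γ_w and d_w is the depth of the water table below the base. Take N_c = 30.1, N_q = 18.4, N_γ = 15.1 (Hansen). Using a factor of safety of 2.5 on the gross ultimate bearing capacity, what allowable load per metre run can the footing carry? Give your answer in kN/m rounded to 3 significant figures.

≈ 1640 kN/m

Effective surcharge at the founding depth q = γ·D_f = 15.9 × 0.77 = 12.243 kPa.
With d_w = 0.76 m < B, γ̄ = 7.79 + (0.76/4.1) × (15.9 − 7.79) = 9.2933 kN/m³.
q_ult = c·N_c + q·N_q + 0.5·γ·B·N_γ
     = 16.2 × 30.1 + 12.243 × 18.4 + 0.5 × 9.2933 × 4.1 × 15.1
     = 487.62 + 225.27 + 287.67 = 1000.6 kPa.
Gross allowable pressure q_all = 1000.6 / 2.5 = 400.23 kPa.
Allowable wall load = q_all × B = 400.23 × 4.1 = 1640.9 kN per metre run.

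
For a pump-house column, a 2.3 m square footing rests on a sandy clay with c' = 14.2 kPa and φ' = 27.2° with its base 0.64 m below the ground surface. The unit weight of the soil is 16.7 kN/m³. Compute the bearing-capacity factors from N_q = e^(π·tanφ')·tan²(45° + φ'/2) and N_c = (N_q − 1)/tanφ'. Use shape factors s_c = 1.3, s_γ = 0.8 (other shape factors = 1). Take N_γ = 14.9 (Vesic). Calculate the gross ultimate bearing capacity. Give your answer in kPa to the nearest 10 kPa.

tan27.2° = 0.5139, so N_q = e^(π×0.5139)·tan²(58.6°) = 5.026 × 2.684 = 13.49.
N_c = (13.49 − 1)/tan27.2° = 24.3.
Overburden at base level: q = 16.7 × 0.64 = 10.688 kPa.
Cohesion term c·N_c·s_c = 14.2 × 24.3 × 1.3 = 448.58 kPa; surcharge term q·N_q = 10.688 × 13.488 = 144.16 kPa; self-weight term 0.5·γ·B·N_γ·s_γ = 0.5 × 16.7 × 2.3 × 14.9 × 0.8 = 228.92 kPa.
q_ult = 448.58 + 144.16 + 228.92 = 821.66 kPa.

q_ult ≈ 820 kPa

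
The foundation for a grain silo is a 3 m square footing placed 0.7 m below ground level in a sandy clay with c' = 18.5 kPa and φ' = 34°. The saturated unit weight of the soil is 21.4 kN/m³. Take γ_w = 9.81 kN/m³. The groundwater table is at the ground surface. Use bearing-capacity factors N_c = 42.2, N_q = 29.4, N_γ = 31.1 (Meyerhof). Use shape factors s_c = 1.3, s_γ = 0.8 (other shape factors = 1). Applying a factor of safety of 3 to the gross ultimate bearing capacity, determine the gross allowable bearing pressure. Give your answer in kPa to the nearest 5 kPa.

Water table at ground surface, so effective unit weight γ' = 21.4 − 9.81 = 11.59 kN/m³ is used throughout; overburden q = 11.59 × 0.7 = 8.113 kPa; the same γ' applies in the ½γBN_γ term.
Cohesion term c·N_c·s_c = 18.5 × 42.2 × 1.3 = 1014.9 kPa; surcharge term q·N_q = 8.113 × 29.4 = 238.52 kPa; self-weight term 0.5·γ·B·N_γ·s_γ = 0.5 × 11.59 × 3 × 31.1 × 0.8 = 432.54 kPa.
q_ult = 1014.9 + 238.52 + 432.54 = 1686 kPa.
q_all = q_ult / FS = 1686 / 3 = 561.99 kPa.

q_all ≈ 560 kPa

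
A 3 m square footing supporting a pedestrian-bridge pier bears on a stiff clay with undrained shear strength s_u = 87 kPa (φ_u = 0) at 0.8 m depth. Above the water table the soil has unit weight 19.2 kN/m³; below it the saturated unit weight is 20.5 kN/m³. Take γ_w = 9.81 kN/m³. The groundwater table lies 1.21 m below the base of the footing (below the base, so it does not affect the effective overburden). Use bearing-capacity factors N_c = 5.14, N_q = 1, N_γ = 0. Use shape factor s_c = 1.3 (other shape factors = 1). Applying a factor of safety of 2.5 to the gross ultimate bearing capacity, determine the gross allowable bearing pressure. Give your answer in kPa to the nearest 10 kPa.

Overburden at base level: q = 19.2 × 0.8 = 15.36 kPa.
Cohesion term c·N_c·s_c = 87 × 5.14 × 1.3 = 581.33 kPa; surcharge term q·N_q = 15.36 × 1 = 15.36 kPa.
q_ult = 581.33 + 15.36 = 596.69 kPa.
q_all = q_ult / FS = 596.69 / 2.5 = 238.68 kPa.

q_all ≈ 240 kPa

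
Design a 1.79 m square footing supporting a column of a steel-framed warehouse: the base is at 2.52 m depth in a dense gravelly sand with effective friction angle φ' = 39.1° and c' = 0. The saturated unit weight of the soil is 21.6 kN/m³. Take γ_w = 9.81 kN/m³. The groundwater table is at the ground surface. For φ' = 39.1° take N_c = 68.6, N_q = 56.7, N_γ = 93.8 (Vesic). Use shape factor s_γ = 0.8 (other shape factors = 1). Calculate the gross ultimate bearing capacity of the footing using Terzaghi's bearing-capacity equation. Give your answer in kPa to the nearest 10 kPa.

With the water table at the surface the whole profile is submerged: γ' = 21.6 − 9.81 = 11.79 kN/m³, so q = γ'·D_f = 29.711 kPa; the same γ' applies in the ½γBN_γ term.
q_ult = q·N_q + 0.5·γ·B·N_γ·s_γ
     = 29.711 × 56.7 + 0.5 × 11.79 × 1.79 × 93.8 × 0.8
     = 1684.6 + 791.83 = 2476.4 kPa.

q_ult ≈ 2480 kPa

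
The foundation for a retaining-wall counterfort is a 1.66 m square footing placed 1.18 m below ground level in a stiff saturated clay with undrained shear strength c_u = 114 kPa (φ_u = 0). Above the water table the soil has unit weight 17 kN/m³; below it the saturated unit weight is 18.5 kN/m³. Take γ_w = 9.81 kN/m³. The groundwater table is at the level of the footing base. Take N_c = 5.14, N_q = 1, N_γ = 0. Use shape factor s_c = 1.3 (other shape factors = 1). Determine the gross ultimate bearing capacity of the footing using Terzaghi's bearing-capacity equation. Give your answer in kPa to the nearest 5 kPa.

q_ult ≈ 780 kPa

Effective surcharge at the founding depth q = γ·D_f = 17 × 1.18 = 20.06 kPa.
q_ult = c·N_c·s_c + q·N_q
     = 114 × 5.14 × 1.3 + 20.06 × 1
     = 761.75 + 20.06 = 781.81 kPa.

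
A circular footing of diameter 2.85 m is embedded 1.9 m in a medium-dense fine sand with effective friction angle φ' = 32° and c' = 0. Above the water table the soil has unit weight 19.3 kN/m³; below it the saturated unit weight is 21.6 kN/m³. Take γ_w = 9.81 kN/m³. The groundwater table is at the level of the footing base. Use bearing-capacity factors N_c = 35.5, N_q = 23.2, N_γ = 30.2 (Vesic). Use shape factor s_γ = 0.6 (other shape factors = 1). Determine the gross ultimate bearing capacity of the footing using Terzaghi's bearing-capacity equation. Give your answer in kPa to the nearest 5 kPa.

q_ult ≈ 1155 kPa

Overburden at base level: q = 19.3 × 1.9 = 36.67 kPa.
Below the base the soil is submerged, so the ½γBN_γ term uses γ' = 21.6 − 9.81 = 11.79 kN/m³.
Surcharge term q·N_q = 36.67 × 23.2 = 850.74 kPa; self-weight term 0.5·γ·B·N_γ·s_γ = 0.5 × 11.79 × 2.85 × 30.2 × 0.6 = 304.43 kPa.
q_ult = 850.74 + 304.43 = 1155.2 kPa.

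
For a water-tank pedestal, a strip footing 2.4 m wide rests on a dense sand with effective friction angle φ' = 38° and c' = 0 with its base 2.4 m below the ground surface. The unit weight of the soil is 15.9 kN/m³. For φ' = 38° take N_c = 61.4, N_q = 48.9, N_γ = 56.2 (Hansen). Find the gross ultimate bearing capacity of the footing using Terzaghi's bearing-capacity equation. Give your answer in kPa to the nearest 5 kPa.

q_ult ≈ 2940 kPa

Overburden at base level: q = 15.9 × 2.4 = 38.16 kPa.
Surcharge term q·N_q = 38.16 × 48.9 = 1866 kPa; self-weight term 0.5·γ·B·N_γ = 0.5 × 15.9 × 2.4 × 56.2 = 1072.3 kPa.
q_ult = 1866 + 1072.3 = 2938.3 kPa.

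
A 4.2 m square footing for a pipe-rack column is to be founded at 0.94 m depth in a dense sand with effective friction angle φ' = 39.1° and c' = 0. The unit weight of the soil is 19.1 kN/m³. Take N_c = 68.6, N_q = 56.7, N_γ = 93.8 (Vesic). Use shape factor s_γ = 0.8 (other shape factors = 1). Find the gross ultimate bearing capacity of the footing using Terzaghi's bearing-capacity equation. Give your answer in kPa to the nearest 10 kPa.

q_ult ≈ 4030 kPa

q = γ·D_f = 19.1 × 0.94 = 17.954 kPa.
q·N_q = 17.954 × 56.7 = 1018 kPa
0.5·γ·B·N_γ·s_γ = 0.5 × 19.1 × 4.2 × 93.8 × 0.8 = 3009.9 kPa
q_ult = 1018 + 3009.9 = 4027.8 kPa.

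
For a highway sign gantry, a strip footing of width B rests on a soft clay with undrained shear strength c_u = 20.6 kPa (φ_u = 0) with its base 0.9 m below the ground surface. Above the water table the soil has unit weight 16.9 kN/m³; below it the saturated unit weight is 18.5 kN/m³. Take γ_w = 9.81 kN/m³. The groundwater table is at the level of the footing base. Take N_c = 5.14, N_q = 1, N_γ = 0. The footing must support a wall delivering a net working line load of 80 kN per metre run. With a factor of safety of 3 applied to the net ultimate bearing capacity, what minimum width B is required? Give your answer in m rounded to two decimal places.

Effective surcharge at the founding depth q = γ·D_f = 16.9 × 0.9 = 15.21 kPa.
q_ult = c·N_c + q·N_q
     = 20.6 × 5.14 + 15.21 × 1
     = 105.88 + 15.21 = 121.09 kPa.
For φ = 0 the ½γBN_γ term vanishes, so q_ult is independent of B. q_net = 121.09 − 15.21 = 105.88 kPa; q_all(net) = 105.88/3 = 35.295 kPa.
Required width B = w / q_all(net) = 80 / 35.295 = 2.267 m.

B = 2.27 m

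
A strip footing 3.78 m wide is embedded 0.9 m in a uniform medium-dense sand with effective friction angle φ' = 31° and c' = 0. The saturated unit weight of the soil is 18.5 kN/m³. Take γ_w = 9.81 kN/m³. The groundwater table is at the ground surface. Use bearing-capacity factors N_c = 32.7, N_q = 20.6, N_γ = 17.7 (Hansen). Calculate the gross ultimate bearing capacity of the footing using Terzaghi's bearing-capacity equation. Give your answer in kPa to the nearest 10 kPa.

q_ult ≈ 450 kPa

γ' = 18.5 − 9.81 = 8.69 kN/m³ (submerged throughout). q = 8.69 × 0.9 = 7.821 kPa; the same γ' applies in the ½γBN_γ term.
q·N_q = 7.821 × 20.6 = 161.11 kPa
0.5·γ·B·N_γ = 0.5 × 8.69 × 3.78 × 17.7 = 290.71 kPa
q_ult = 161.11 + 290.71 = 451.82 kPa.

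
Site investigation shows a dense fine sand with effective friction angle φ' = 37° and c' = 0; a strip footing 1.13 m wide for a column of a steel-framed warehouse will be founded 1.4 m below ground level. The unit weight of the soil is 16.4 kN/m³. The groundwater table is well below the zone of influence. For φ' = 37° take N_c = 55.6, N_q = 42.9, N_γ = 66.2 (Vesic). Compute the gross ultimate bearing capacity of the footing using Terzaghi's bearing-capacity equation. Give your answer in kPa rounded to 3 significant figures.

Overburden at base level: q = 16.4 × 1.4 = 22.96 kPa.
Surcharge term q·N_q = 22.96 × 42.9 = 984.98 kPa; self-weight term 0.5·γ·B·N_γ = 0.5 × 16.4 × 1.13 × 66.2 = 613.41 kPa.
q_ult = 984.98 + 613.41 = 1598.4 kPa.

q_ult ≈ 1600 kPa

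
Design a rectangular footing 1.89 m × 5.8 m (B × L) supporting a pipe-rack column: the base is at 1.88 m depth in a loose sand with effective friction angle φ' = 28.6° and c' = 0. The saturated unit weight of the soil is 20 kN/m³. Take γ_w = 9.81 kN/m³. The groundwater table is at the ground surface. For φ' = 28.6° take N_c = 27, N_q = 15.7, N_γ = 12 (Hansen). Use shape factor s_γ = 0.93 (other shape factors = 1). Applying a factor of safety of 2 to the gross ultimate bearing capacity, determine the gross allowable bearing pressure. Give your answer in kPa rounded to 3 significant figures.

Water table at ground surface, so effective unit weight γ' = 20 − 9.81 = 10.19 kN/m³ is used throughout; overburden q = 10.19 × 1.88 = 19.157 kPa; the same γ' applies in the ½γBN_γ term.
Surcharge term q·N_q = 19.157 × 15.7 = 300.77 kPa; self-weight term 0.5·γ·B·N_γ·s_γ = 0.5 × 10.19 × 1.89 × 12 × 0.93 = 107.47 kPa.
q_ult = 300.77 + 107.47 = 408.23 kPa.
q_all = q_ult / FS = 408.23 / 2 = 204.12 kPa.

q_all ≈ 204 kPa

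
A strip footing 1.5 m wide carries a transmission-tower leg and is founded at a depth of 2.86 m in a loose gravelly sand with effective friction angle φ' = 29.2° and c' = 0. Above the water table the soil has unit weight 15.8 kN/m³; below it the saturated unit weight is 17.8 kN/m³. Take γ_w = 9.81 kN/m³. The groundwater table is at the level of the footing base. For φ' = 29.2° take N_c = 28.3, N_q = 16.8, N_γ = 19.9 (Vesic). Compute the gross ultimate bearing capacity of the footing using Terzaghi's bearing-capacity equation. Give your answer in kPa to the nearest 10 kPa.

q_ult ≈ 880 kPa

q = γ·D_f = 15.8 × 2.86 = 45.188 kPa.
For the ½γBN_γ term take γ' = 17.8 − 9.81 = 7.99 kN/m³ (soil below base is submerged).
q·N_q = 45.188 × 16.8 = 759.16 kPa
0.5·γ·B·N_γ = 0.5 × 7.99 × 1.5 × 19.9 = 119.25 kPa
q_ult = 759.16 + 119.25 = 878.41 kPa.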